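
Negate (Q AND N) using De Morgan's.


De Morgan's law: ¬(P ∧ Q) ≡ ¬P ∨ ¬Q
¬(Q ∧ N) = ¬Q ∨ ¬N

¬Q ∨ ¬N


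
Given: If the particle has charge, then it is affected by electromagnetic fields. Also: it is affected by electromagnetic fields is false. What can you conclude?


Modus tollens: P → Q, ¬Q ⊢ ¬P
P: the particle has charge
Q: it is affected by electromagnetic fields
We have P → Q and Q is false.
By modus tollens, P must be false.

It is not the case that the particle has charge


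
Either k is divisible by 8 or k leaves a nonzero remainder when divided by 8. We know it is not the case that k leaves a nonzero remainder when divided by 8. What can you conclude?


Disjunctive syllogism: P ∨ Q, ¬P ⊢ Q
Disjunction: k is divisible by 8 ∨ k leaves a nonzero remainder when divided by 8
We know it is not the case that k leaves a nonzero remainder when divided by 8.
By disjunctive syllogism, the other disjunct must be true.

k is divisible by 8


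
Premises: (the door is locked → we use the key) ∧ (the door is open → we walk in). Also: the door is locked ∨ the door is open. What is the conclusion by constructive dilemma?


Constructive dilemma: (P → Q) ∧ (R → S), P ∨ R ⊢ Q ∨ S
Premise 1: the door is locked → we use the key
Premise 2: the door is open → we walk in
Premise 3: the door is locked ∨ the door is open
Case 1: Assuming the door is locked, then by Premise 1, we use the key.
Case 2: Assuming the door is open, then by Premise 2, we walk in.
Since one of the door is locked or the door is open must hold, we get we use the key or we walk in.

We use the key or we walk in.


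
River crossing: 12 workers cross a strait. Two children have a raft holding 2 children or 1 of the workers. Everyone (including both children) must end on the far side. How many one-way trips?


Per crossing of one of the workers: children→, one←, one of the workers→, one← = 4 trips
12 × 4 = 48, + 1 final children→ = 49
Minimum trips = 49

49


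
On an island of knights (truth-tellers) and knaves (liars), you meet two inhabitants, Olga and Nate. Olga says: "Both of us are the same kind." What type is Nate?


Olga says: "Both of us are the same kind."
Case 1: Olga is a Knight (truth-teller)
  Statement is true → they ARE the same → Nate is also a Knight
Case 2: Olga is a Knave (liar)
  Statement is false → they are NOT the same → Nate is a Knight
In both cases, Nate is a Knight.

Knight


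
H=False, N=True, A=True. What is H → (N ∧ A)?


H = False, N = True, A = True
Expression: H → (N ∧ A)
Step 1: N ∧ A = True AND True = True
Step 2: H → (True) = False → True = True

True


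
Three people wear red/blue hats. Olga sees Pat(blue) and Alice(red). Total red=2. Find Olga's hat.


Total red = 2, seen red = 1
Own red = 2 - 1 = 1
Olga's hat is red.

red


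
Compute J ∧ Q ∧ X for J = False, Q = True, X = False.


J = False, Q = True, X = False
Step 1: J ∧ Q = False AND True = False
Step 2: (False) ∧ X = (False) AND False = False
AND is true only when ALL operands are true.

False


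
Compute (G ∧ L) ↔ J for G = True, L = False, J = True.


G = True, L = False, J = True
Step 1: G ∧ L = True AND False = False
Step 2: (False) ↔ J: true when both sides have same truth value.
Result: False ↔ True = False

False


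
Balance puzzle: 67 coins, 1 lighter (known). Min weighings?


Each weighing has 3 outcomes (left heavy / balance / right heavy), so k weighings distinguish at most 3^k cases; splitting into three near-equal groups achieves this.
Need 3^k ≥ 67: 3^3 = 27 < 67 ≤ 3^4 = 81
k = ⌈log₃(67)⌉ = 4

4


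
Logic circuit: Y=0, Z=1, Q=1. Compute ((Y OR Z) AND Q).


Y OR Z = 0|1 = 1
1 AND 1 = 1

1


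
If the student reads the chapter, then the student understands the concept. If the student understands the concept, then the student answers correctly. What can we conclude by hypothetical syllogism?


Hypothetical syllogism: P → Q, Q → R ⊢ P → R
Premise 1: the student reads the chapter → the student understands the concept
Premise 2: the student understands the concept → the student answers correctly
Chain the implications: the middle term (the student understands the concept) links the two.
Conclusion: If the student reads the chapter, then the student answers correctly.

If the student reads the chapter, then the student answers correctly.


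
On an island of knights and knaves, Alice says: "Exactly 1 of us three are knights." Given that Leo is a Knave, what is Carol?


Alice claims exactly 1 knights among Alice, Leo, Carol.
Given: Leo is a Knave.

Case 1: Alice is a Knight (tells truth)
  Then exactly 1 of the three are knights.
  Counting Alice, Leo: 1 knight(s) so far. Need 0 more → Carol = Knave.
Case 2: Alice is a Knave (lies)
  Then the count is NOT 1.
  If Carol = Knight, count = 1 = 1 → claim would be true, contradicts lie.
  If Carol = Knave, count = 0 ≠ 1 → lie confirmed ✓

Carol is a Knave.

Knave


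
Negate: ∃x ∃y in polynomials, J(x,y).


Original: ∃x ∃y J(x,y)
Rule: ¬∀→∃, ¬∃→∀, negate predicate.
Negation: ∀x ∀y ¬J(x,y)

∀x ∀y ¬J(x,y)


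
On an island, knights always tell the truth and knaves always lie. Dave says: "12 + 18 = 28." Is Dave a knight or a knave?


Statement: "12 + 18 = 28."
Actual: 12 + 18 = 30
Claimed: 28
Statement is FALSE → Dave lies → Knave

Knave


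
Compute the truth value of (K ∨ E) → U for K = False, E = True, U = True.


K = False, E = True, U = True
Step 1: K ∨ E = False OR True = True
Step 2: (True) → U: false only when antecedent=True and U=False.
Result: True

True


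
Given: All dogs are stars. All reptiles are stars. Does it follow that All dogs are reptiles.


Premise 1: All dogs are stars.
Premise 2: All reptiles are stars.
Conclusion: All dogs are reptiles.
Fallacy: undistributed middle. stars is predicate in both.
Counterexample: dogs and reptiles could be disjoint subsets of stars.

Invalid


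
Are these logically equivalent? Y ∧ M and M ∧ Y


Expression 1: Y ∧ M
Expression 2: M ∧ Y
Truth table (Y M | Expr1 Expr2):
  T T |   T     T
  T F |   F     F
  F T |   F     F
  F F |   F     F
All 4 rows agree, so the expressions are logically equivalent.

Yes


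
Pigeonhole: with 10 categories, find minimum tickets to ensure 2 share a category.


Pigeonhole: to guarantee k in one of n categories, need (k-1)×n + 1.
k = 2, n = 10
Minimum = (2-1) × 10 + 1 = 1 × 10 + 1

11


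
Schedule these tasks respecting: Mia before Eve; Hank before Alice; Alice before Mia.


Constraints: Mia before Eve; Hank before Alice; Alice before Mia
Method: repeatedly schedule the remaining task that has no remaining task required before it.
  Step 1: remaining {Eve, Hank, Mia, Alice}; every task except Hank still has a predecessor pending → schedule Hank.
  Step 2: remaining {Eve, Mia, Alice}; every task except Alice still has a predecessor pending → schedule Alice.
  Step 3: remaining {Eve, Mia}; every task except Mia still has a predecessor pending → schedule Mia.
  Step 4: only Eve remains → schedule Eve.
Resulting order:

Hank → Alice → Mia → Eve


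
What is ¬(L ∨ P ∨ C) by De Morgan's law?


De Morgan's law: ¬(P ∨ Q ∨ R) ≡ ¬P ∧ ¬Q ∧ ¬R
¬(L ∨ P ∨ C) = ¬L ∧ ¬P ∧ ¬C

¬L ∧ ¬P ∧ ¬C


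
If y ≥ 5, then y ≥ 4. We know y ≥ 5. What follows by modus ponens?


Modus ponens: P → Q, P ⊢ Q
P: y ≥ 5
Q: y ≥ 4
We have P → Q and P is true.
By modus ponens, Q must be true.

y ≥ 4


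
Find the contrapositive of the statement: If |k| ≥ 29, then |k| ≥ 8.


Original: If |k| ≥ 29, then |k| ≥ 8
Contrapositive: If ¬Q, then ¬P
Negate Q: not (|k| ≥ 8)
Negate P: not (|k| ≥ 29)

If not (|k| ≥ 8), then not (|k| ≥ 29).


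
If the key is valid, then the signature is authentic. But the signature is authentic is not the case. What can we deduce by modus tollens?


Modus tollens: P → Q, ¬Q ⊢ ¬P
P: the key is valid
Q: the signature is authentic
We have P → Q and Q is false.
By modus tollens, P must be false.

It is not the case that the key is valid


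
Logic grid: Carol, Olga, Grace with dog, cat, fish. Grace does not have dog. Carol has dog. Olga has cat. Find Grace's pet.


From clues:
  Olga → cat
  Carol → dog
By elimination, Grace gets the remaining.

fish


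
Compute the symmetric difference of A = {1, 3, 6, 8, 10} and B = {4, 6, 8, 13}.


A = {1, 3, 6, 8, 10}
B = {4, 6, 8, 13}
Operation: symmetric difference
In A only: [1, 3, 10], in B only: [4, 13]

{1, 3, 4, 10, 13}


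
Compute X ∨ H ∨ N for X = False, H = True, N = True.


X = False, H = True, N = True
Step 1: X ∨ H = False OR True = True
Step 2: True ∨ N = True OR True = True
OR is true when at least one operand is true.

True


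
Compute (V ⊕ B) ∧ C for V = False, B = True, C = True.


V = False, B = True, C = True
Step 1: V ⊕ B = False XOR True = True
Step 2: True ∧ C = True AND True = True
XOR true when exactly one of V,B is true; then AND with C.

True


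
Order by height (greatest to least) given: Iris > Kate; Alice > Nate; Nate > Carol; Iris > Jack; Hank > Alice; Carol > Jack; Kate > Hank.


Constraints: Iris > Kate; Alice > Nate; Nate > Carol; Iris > Jack; Hank > Alice; Carol > Jack; Kate > Hank
Method: at each step, the next-highest is the one remaining person who never appears on the smaller side of a constraint between remaining people.
  Step 1: remaining {Alice, Carol, Jack, Iris, Kate, Hank, Nate}; on the smaller side: {Alice, Carol, Jack, Kate, Hank, Nate} → Iris is next (Iris > Kate; Iris > Jack).
  Step 2: remaining {Alice, Carol, Jack, Kate, Hank, Nate}; on the smaller side: {Alice, Carol, Jack, Hank, Nate} → Kate is next (Kate > Hank).
  Step 3: remaining {Alice, Carol, Jack, Hank, Nate}; on the smaller side: {Alice, Carol, Jack, Nate} → Hank is next (Hank > Alice).
  Step 4: remaining {Alice, Carol, Jack, Nate}; on the smaller side: {Carol, Jack, Nate} → Alice is next (Alice > Nate).
  Step 5: remaining {Carol, Jack, Nate}; on the smaller side: {Carol, Jack} → Nate is next (Nate > Carol).
  Step 6: remaining {Carol, Jack}; on the smaller side: {Jack} → Carol is next (Carol > Jack).
  Step 7: only Jack remains → lowest.
Final ranking (highest to lowest):

Iris > Kate > Hank > Alice > Nate > Carol > Jack


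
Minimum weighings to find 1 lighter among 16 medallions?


Each weighing has 3 outcomes (left heavy / balance / right heavy), so k weighings distinguish at most 3^k cases; splitting into three near-equal groups achieves this.
Need 3^k ≥ 16: 3^2 = 9 < 16 ≤ 3^3 = 27
k = ⌈log₃(16)⌉ = 3

3


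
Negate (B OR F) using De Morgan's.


De Morgan's law: ¬(P ∨ Q) ≡ ¬P ∧ ¬Q
¬(B ∨ F) = ¬B ∧ ¬F

¬B ∧ ¬F


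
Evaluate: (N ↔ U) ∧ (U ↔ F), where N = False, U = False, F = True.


N = False, U = False, F = True
Step 1: N ↔ U is true when N and U have the same value. Result: True
Step 2: U ↔ F is true when U and F have the same value. Result: False
Step 3: True ∧ False = False

False


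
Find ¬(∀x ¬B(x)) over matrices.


Original: ∀x ¬B(x)
Rule: ¬∀→∃, ¬∃→∀, negate predicate.
Negation: ∃x B(x)

∃x B(x)


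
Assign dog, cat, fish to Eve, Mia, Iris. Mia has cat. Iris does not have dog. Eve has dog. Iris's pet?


From clues:
  Mia → cat
  Eve → dog
By elimination, Iris gets the remaining.

fish


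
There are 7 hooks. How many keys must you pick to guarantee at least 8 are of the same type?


Pigeonhole: to guarantee k in one of n categories, need (k-1)×n + 1.
k = 8, n = 7
Minimum = (8-1) × 7 + 1 = 7 × 7 + 1

50


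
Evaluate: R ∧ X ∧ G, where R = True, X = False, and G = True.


R = True, X = False, G = True
Step 1: R ∧ X = True AND False = False
Step 2: (False) ∧ G = (False) AND True = False
AND is true only when ALL operands are true.

False


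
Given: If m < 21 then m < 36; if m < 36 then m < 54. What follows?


Hypothetical syllogism: P → Q, Q → R ⊢ P → R
Premise 1: m < 21 → m < 36
Premise 2: m < 36 → m < 54
Chain the implications: the middle term (m < 36) links the two.
Conclusion: If m < 21, then m < 54.

If m < 21, then m < 54.


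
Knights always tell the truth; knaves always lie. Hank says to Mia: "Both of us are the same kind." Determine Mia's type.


Hank says: "Both of us are the same kind."
Case 1: Hank is a Knight (truth-teller)
  Statement is true → they ARE the same → Mia is also a Knight
Case 2: Hank is a Knave (liar)
  Statement is false → they are NOT the same → Mia is a Knight
In both cases, Mia is a Knight.

Knight


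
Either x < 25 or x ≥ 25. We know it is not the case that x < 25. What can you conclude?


Disjunctive syllogism: P ∨ Q, ¬P ⊢ Q
Disjunction: x < 25 ∨ x ≥ 25
We know it is not the case that x < 25.
By disjunctive syllogism, the other disjunct must be true.

x ≥ 25


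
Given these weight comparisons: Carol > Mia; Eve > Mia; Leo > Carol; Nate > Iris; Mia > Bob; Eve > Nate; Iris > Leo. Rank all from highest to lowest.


Constraints: Carol > Mia; Eve > Mia; Leo > Carol; Nate > Iris; Mia > Bob; Eve > Nate; Iris > Leo
Method: at each step, the next-highest is the one remaining person who never appears on the smaller side of a constraint between remaining people.
  Step 1: remaining {Carol, Leo, Nate, Bob, Iris, Eve, Mia}; on the smaller side: {Carol, Leo, Nate, Bob, Iris, Mia} → Eve is next (Eve > Mia; Eve > Nate).
  Step 2: remaining {Carol, Leo, Nate, Bob, Iris, Mia}; on the smaller side: {Carol, Leo, Bob, Iris, Mia} → Nate is next (Nate > Iris).
  Step 3: remaining {Carol, Leo, Bob, Iris, Mia}; on the smaller side: {Carol, Leo, Bob, Mia} → Iris is next (Iris > Leo).
  Step 4: remaining {Carol, Leo, Bob, Mia}; on the smaller side: {Carol, Bob, Mia} → Leo is next (Leo > Carol).
  Step 5: remaining {Carol, Bob, Mia}; on the smaller side: {Bob, Mia} → Carol is next (Carol > Mia).
  Step 6: remaining {Bob, Mia}; on the smaller side: {Bob} → Mia is next (Mia > Bob).
  Step 7: only Bob remains → lowest.
Final ranking (highest to lowest):

Eve > Nate > Iris > Leo > Carol > Mia > Bob


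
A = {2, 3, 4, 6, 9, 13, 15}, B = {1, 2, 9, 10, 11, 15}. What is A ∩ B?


A = {2, 3, 4, 6, 9, 13, 15}
B = {1, 2, 9, 10, 11, 15}
Operation: intersection
Elements in both: 2, 9, 15

{2, 9, 15}


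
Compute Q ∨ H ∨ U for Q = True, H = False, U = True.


Q = True, H = False, U = True
Step 1: Q ∨ H = True OR False = True
Step 2: True ∨ U = True OR True = True
OR is true when at least one operand is true.

True


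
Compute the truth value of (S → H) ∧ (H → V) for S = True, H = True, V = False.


S = True, H = True, V = False
Step 1: S → H is false only when S=True and H=False. Result: True
Step 2: H → V is false only when H=True and V=False. Result: False
Step 3: True ∧ False = False

False


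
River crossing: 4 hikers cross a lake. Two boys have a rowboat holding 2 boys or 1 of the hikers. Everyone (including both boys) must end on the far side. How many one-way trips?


Per crossing of one of the hikers: boys→, one←, one of the hikers→, one← = 4 trips
4 × 4 = 16, + 1 final boys→ = 17
Minimum trips = 17

17


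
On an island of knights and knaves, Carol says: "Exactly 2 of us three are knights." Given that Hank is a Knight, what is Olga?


Carol claims exactly 2 knights among Carol, Hank, Olga.
Given: Hank is a Knight.

Case 1: Carol is a Knight (tells truth)
  Then exactly 2 of the three are knights.
  Counting Carol, Hank: 2 knight(s) so far. Need 0 more → Olga = Knave.
Case 2: Carol is a Knave (lies)
  Then the count is NOT 2.
  If Olga = Knight, count = 2 = 2 → claim would be true, contradicts lie.
  If Olga = Knave, count = 1 ≠ 2 → lie confirmed ✓

Olga is a Knave.

Knave


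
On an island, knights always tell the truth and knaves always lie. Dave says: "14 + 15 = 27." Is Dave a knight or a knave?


Statement: "14 + 15 = 27."
Actual: 14 + 15 = 29
Claimed: 27
Statement is FALSE → Dave lies → Knave

Knave


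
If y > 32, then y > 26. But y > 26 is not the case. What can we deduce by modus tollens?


Modus tollens: P → Q, ¬Q ⊢ ¬P
P: y > 32
Q: y > 26
We have P → Q and Q is false.
By modus tollens, P must be false.

It is not the case that y > 32


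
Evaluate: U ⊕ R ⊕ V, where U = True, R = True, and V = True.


U = True, R = True, V = True
Step 1: U ⊕ R = True XOR True = False
Step 2: False ⊕ V = False XOR True = True
XOR is true when an odd number of operands are true.

True


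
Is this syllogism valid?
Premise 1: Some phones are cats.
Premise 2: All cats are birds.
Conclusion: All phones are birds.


Premise 1: Some phones are cats.
Premise 2: All cats are birds.
Conclusion: All phones are birds.
Fallacy: illicit minor. The minor term (phones) is distributed in the conclusion ('All phones ...') but undistributed in its premise ('Some phones are cats' doesn't cover all phones).
Only 'Some phones are birds' follows, not 'All'.

Invalid


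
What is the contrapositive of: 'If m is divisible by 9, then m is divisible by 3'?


Original: If m is divisible by 9, then m is divisible by 3
Contrapositive: If ¬Q, then ¬P
Negate Q: not (m is divisible by 3)
Negate P: not (m is divisible by 9)

If not (m is divisible by 3), then not (m is divisible by 9).


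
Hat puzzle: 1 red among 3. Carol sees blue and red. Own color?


Total red = 1, seen red = 1
Own red = 1 - 1 = 0
Carol's hat is blue.

blue


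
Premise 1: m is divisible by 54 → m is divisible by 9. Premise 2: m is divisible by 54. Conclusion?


Modus ponens: P → Q, P ⊢ Q
P: m is divisible by 54
Q: m is divisible by 9
We have P → Q and P is true.
By modus ponens, Q must be true.

m is divisible by 9


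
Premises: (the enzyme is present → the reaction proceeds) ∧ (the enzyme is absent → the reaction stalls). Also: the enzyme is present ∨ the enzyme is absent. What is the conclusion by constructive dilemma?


Constructive dilemma: (P → Q) ∧ (R → S), P ∨ R ⊢ Q ∨ S
Premise 1: the enzyme is present → the reaction proceeds
Premise 2: the enzyme is absent → the reaction stalls
Premise 3: the enzyme is present ∨ the enzyme is absent
Case 1: Assuming the enzyme is present, then by Premise 1, the reaction proceeds.
Case 2: Assuming the enzyme is absent, then by Premise 2, the reaction stalls.
Since one of the enzyme is present or the enzyme is absent must hold, we get the reaction proceeds or the reaction stalls.

The reaction proceeds or the reaction stalls.


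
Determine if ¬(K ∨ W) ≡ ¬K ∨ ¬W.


Expression 1: ¬(K ∨ W)
Expression 2: ¬K ∨ ¬W
Truth table (K W | Expr1 Expr2):
  T T |   F     F
  T F |   F     T   ← differ
  F T |   F     T   ← differ
  F F |   T     T
Counterexample: K=T, W=F gives Expr1 = F but Expr2 = T, so the expressions are NOT logically equivalent.

No


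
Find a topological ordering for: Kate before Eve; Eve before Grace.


Constraints: Kate before Eve; Eve before Grace
Method: repeatedly schedule the remaining task that has no remaining task required before it.
  Step 1: remaining {Kate, Grace, Eve}; every task except Kate still has a predecessor pending → schedule Kate.
  Step 2: remaining {Grace, Eve}; every task except Eve still has a predecessor pending → schedule Eve.
  Step 3: only Grace remains → schedule Grace.
Resulting order:

Kate → Eve → Grace


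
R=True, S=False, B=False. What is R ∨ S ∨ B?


R = True, S = False, B = False
Expression: R ∨ S ∨ B
Step 1: R ∨ S = True OR False = True
Step 2: (True) ∨ B = True OR False = True

True


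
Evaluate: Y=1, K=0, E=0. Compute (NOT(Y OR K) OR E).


Y OR K = 1
NOT(1) = 0
0 OR 0 = 0

0


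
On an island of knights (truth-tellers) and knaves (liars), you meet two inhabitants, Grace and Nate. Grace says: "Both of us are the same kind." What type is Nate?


Grace says: "Both of us are the same kind."
Case 1: Grace is a Knight (truth-teller)
  Statement is true → they ARE the same → Nate is also a Knight
Case 2: Grace is a Knave (liar)
  Statement is false → they are NOT the same → Nate is a Knight
In both cases, Nate is a Knight.

Knight


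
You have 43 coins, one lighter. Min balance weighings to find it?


Each weighing has 3 outcomes (left heavy / balance / right heavy), so k weighings distinguish at most 3^k cases; splitting into three near-equal groups achieves this.
Need 3^k ≥ 43: 3^3 = 27 < 43 ≤ 3^4 = 81
k = ⌈log₃(43)⌉ = 4

4


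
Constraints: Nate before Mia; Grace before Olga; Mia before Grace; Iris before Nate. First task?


Constraints: Nate before Mia; Grace before Olga; Mia before Grace; Iris before Nate
The first task can have nothing scheduled before it, so it must never appear on the right of a 'before'.
Tasks appearing after some 'before': Mia, Olga, Grace, Nate.
The only task not in that list is Iris → it is first.

Iris


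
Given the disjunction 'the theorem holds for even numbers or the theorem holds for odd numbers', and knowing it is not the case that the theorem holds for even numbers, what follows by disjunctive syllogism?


Disjunctive syllogism: P ∨ Q, ¬P ⊢ Q
Disjunction: the theorem holds for even numbers ∨ the theorem holds for odd numbers
We know it is not the case that the theorem holds for even numbers.
By disjunctive syllogism, the other disjunct must be true.

The theorem holds for odd numbers


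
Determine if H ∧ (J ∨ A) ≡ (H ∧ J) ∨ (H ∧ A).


Expression 1: H ∧ (J ∨ A)
Expression 2: (H ∧ J) ∨ (H ∧ A)
Truth table (H J A | Expr1 Expr2):
  T T T |   T     T
  T T F |   T     T
  T F T |   T     T
  T F F |   F     F
  F T T |   F     F
  F T F |   F     F
  F F T |   F     F
  F F F |   F     F
All 8 rows agree, so the expressions are logically equivalent.

Yes


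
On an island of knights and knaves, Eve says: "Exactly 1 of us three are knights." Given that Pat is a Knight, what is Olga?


Eve claims exactly 1 knights among Eve, Pat, Olga.
Given: Pat is a Knight.

Case 1: Eve is a Knight (tells truth)
  Then exactly 1 of the three are knights.
  Counting Eve, Pat: 2 knight(s) so far. Need -1 more → impossible.
Case 2: Eve is a Knave (lies)
  Then the count is NOT 1.
  If Olga = Knave, count = 1 = 1 → claim would be true, contradicts lie.
  If Olga = Knight, count = 2 ≠ 1 → lie confirmed ✓

Olga is a Knight.

Knight


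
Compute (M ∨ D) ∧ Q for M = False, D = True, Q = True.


M = False, D = True, Q = True
Step 1: M ∨ D = False OR True = True
Step 2: True ∧ Q = True AND True = True
OR is true when at least one operand is true; AND requires both.

True


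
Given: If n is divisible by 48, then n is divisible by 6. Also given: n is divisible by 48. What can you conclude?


Modus ponens: P → Q, P ⊢ Q
P: n is divisible by 48
Q: n is divisible by 6
We have P → Q and P is true.
By modus ponens, Q must be true.

n is divisible by 6


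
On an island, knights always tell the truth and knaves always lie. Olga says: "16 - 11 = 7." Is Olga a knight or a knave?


Statement: "16 - 11 = 7."
Actual: 16 - 11 = 5
Claimed: 7
Statement is FALSE → Olga lies → Knave

Knave


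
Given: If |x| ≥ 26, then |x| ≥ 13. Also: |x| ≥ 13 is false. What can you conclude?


Modus tollens: P → Q, ¬Q ⊢ ¬P
P: |x| ≥ 26
Q: |x| ≥ 13
We have P → Q and Q is false.
By modus tollens, P must be false.

It is not the case that |x| ≥ 26


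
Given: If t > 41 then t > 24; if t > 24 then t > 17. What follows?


Hypothetical syllogism: P → Q, Q → R ⊢ P → R
Premise 1: t > 41 → t > 24
Premise 2: t > 24 → t > 17
Chain the implications: the middle term (t > 24) links the two.
Conclusion: If t > 41, then t > 17.

If t > 41, then t > 17.


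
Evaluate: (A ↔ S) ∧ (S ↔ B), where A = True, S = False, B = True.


A = True, S = False, B = True
Step 1: A ↔ S is true when A and S have the same value. Result: False
Step 2: S ↔ B is true when S and B have the same value. Result: False
Step 3: False ∧ False = False

False


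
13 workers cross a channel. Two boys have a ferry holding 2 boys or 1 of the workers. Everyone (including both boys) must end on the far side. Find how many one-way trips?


Per crossing of one of the workers: boys→, one←, one of the workers→, one← = 4 trips
13 × 4 = 52, + 1 final boys→ = 53
Minimum trips = 53

53


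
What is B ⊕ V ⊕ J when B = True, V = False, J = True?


B = True, V = False, J = True
Step 1: B ⊕ V = True XOR False = True
Step 2: True ⊕ J = True XOR True = False
XOR is true when an odd number of operands are true.

False


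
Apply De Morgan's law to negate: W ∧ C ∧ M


De Morgan's law: ¬(P ∧ Q ∧ R) ≡ ¬P ∨ ¬Q ∨ ¬R
¬(W ∧ C ∧ M) = ¬W ∨ ¬C ∨ ¬M

¬W ∨ ¬C ∨ ¬M


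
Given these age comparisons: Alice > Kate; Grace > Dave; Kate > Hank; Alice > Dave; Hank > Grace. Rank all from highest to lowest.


Constraints: Alice > Kate; Grace > Dave; Kate > Hank; Alice > Dave; Hank > Grace
Method: at each step, the next-highest is the one remaining person who never appears on the smaller side of a constraint between remaining people.
  Step 1: remaining {Alice, Kate, Grace, Dave, Hank}; on the smaller side: {Kate, Grace, Dave, Hank} → Alice is next (Alice > Kate; Alice > Dave).
  Step 2: remaining {Kate, Grace, Dave, Hank}; on the smaller side: {Grace, Dave, Hank} → Kate is next (Kate > Hank).
  Step 3: remaining {Grace, Dave, Hank}; on the smaller side: {Grace, Dave} → Hank is next (Hank > Grace).
  Step 4: remaining {Grace, Dave}; on the smaller side: {Dave} → Grace is next (Grace > Dave).
  Step 5: only Dave remains → lowest.
Final ranking (highest to lowest):

Alice > Kate > Hank > Grace > Dave


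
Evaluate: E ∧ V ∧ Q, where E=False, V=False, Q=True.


E = False, V = False, Q = True
Expression: E ∧ V ∧ Q
Step 1: E ∧ V = False AND False = False
Step 2: (False) ∧ Q = False AND True = False

False


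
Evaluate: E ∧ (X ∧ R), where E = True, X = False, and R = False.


E = True, X = False, R = False
Step 1: X ∧ R = False AND False = False
Step 2: E ∧ False = True AND False = False
AND is true only when ALL operands are true.

False


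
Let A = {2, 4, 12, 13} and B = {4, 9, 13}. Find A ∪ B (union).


A = {2, 4, 12, 13}
B = {4, 9, 13}
Operation: union
All elements combined: 2, 4, 9, 12, 13

{2, 4, 9, 12, 13}


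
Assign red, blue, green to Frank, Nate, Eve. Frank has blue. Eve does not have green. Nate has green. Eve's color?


From clues:
  Nate → green
  Frank → blue
By elimination, Eve gets the remaining.

red


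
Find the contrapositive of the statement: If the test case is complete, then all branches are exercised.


Original: If the test case is complete, then all branches are exercised
Contrapositive: If ¬Q, then ¬P
Negate Q: not (all branches are exercised)
Negate P: not (the test case is complete)

If not (all branches are exercised), then not (the test case is complete).


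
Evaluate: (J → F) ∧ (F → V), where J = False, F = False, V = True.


J = False, F = False, V = True
Step 1: J → F is false only when J=True and F=False. Result: True
Step 2: F → V is false only when F=True and V=False. Result: True
Step 3: True ∧ True = True

True


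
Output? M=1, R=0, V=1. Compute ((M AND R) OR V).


M AND R = 1&0 = 0
0 OR 1 = 1

1


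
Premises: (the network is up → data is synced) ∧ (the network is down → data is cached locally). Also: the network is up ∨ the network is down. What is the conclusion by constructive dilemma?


Constructive dilemma: (P → Q) ∧ (R → S), P ∨ R ⊢ Q ∨ S
Premise 1: the network is up → data is synced
Premise 2: the network is down → data is cached locally
Premise 3: the network is up ∨ the network is down
Case 1: Assuming the network is up, then by Premise 1, data is synced.
Case 2: Assuming the network is down, then by Premise 2, data is cached locally.
Since one of the network is up or the network is down must hold, we get data is synced or data is cached locally.

Data is synced or data is cached locally.


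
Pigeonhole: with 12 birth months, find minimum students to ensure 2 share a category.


Pigeonhole: to guarantee k in one of n categories, need (k-1)×n + 1.
k = 2, n = 12
Minimum = (2-1) × 12 + 1 = 1 × 12 + 1

13


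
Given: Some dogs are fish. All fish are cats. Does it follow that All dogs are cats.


Premise 1: Some dogs are fish.
Premise 2: All fish are cats.
Conclusion: All dogs are cats.
Fallacy: illicit minor. The minor term (dogs) is distributed in the conclusion ('All dogs ...') but undistributed in its premise ('Some dogs are fish' doesn't cover all dogs).
Only 'Some dogs are cats' follows, not 'All'.

Invalid


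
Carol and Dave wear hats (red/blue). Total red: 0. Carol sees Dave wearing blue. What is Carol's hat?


Total red = 0, Dave = blue
Red accounted for: 0
Remaining for Carol: 0
Carol's hat is blue.

blue


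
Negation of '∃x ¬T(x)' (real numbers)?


Original: ∃x ¬T(x)
Rule: ¬∀→∃, ¬∃→∀, negate predicate.
Negation: ∀x T(x)

∀x T(x)


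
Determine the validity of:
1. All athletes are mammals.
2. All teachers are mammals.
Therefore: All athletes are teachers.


Premise 1: All athletes are mammals.
Premise 2: All teachers are mammals.
Conclusion: All athletes are teachers.
Fallacy: undistributed middle. mammals is predicate in both.
Counterexample: athletes and teachers could be disjoint subsets of mammals.

Invalid


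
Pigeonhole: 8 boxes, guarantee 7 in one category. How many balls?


Pigeonhole: to guarantee k in one of n categories, need (k-1)×n + 1.
k = 7, n = 8
Minimum = (7-1) × 8 + 1 = 6 × 8 + 1

49


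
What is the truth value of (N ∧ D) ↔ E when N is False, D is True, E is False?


N = False, D = True, E = False
Step 1: N ∧ D = False AND True = False
Step 2: (False) ↔ E: true when both sides have same truth value.
Result: False ↔ False = True

True


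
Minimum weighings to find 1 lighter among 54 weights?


Each weighing has 3 outcomes (left heavy / balance / right heavy), so k weighings distinguish at most 3^k cases; splitting into three near-equal groups achieves this.
Need 3^k ≥ 54: 3^3 = 27 < 54 ≤ 3^4 = 81
k = ⌈log₃(54)⌉ = 4

4


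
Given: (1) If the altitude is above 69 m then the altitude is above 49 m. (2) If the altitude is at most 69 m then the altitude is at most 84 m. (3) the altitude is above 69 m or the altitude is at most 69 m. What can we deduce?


Constructive dilemma: (P → Q) ∧ (R → S), P ∨ R ⊢ Q ∨ S
Premise 1: the altitude is above 69 m → the altitude is above 49 m
Premise 2: the altitude is at most 69 m → the altitude is at most 84 m
Premise 3: the altitude is above 69 m ∨ the altitude is at most 69 m
Case 1: Assuming the altitude is above 69 m, then by Premise 1, the altitude is above 49 m.
Case 2: Assuming the altitude is at most 69 m, then by Premise 2, the altitude is at most 84 m.
Since one of the altitude is above 69 m or the altitude is at most 69 m must hold, we get the altitude is above 49 m or the altitude is at most 84 m.

The altitude is above 49 m or the altitude is at most 84 m.


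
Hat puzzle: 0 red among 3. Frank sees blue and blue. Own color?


Total red = 0, seen red = 0
Own red = 0 - 0 = 0
Frank's hat is blue.

blue


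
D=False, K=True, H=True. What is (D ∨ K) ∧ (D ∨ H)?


D = False, K = True, H = True
Expression: (D ∨ K) ∧ (D ∨ H)
Step 1: D ∨ K = False OR True = True
Step 2: D ∨ H = False OR True = True
Step 3: (True) ∧ (True) = True AND True = True

True


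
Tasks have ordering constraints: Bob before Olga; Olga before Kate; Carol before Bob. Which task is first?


Constraints: Bob before Olga; Olga before Kate; Carol before Bob
The first task can have nothing scheduled before it, so it must never appear on the right of a 'before'.
Tasks appearing after some 'before': Olga, Kate, Bob.
The only task not in that list is Carol → it is first.

Carol


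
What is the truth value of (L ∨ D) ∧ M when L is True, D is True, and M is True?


L = True, D = True, M = True
Step 1: L ∨ D = True OR True = True
Step 2: True ∧ M = True AND True = True
OR is true when at least one operand is true; AND requires both.

True


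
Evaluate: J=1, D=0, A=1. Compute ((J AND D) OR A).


J AND D = 1&0 = 0
0 OR 1 = 1

1


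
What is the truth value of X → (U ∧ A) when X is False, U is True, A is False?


X = False, U = True, A = False
Step 1: U ∧ A = True AND False = False
Step 2: X → (False): false only when X=True and consequent=False.
Result: True

True


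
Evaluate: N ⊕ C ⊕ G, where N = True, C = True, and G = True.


N = True, C = True, G = True
Step 1: N ⊕ C = True XOR True = False
Step 2: False ⊕ G = False XOR True = True
XOR is true when an odd number of operands are true.

True


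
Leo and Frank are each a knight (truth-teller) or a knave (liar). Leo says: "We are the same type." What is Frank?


Leo says: "We are the same type."
Case 1: Leo is a Knight (truth-teller)
  Statement is true → they ARE the same → Frank is also a Knight
Case 2: Leo is a Knave (liar)
  Statement is false → they are NOT the same → Frank is a Knight
In both cases, Frank is a Knight.

Knight


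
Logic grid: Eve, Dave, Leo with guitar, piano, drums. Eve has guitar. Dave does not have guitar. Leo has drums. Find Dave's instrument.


From clues:
  Leo → drums
  Eve → guitar
By elimination, Dave gets the remaining.

piano


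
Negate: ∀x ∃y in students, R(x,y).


Original: ∀x ∃y R(x,y)
Rule: ¬∀→∃, ¬∃→∀, negate predicate.
Negation: ∃x ∀y ¬R(x,y)

∃x ∀y ¬R(x,y)


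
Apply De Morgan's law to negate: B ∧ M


De Morgan's law: ¬(P ∧ Q) ≡ ¬P ∨ ¬Q
¬(B ∧ M) = ¬B ∨ ¬M

¬B ∨ ¬M


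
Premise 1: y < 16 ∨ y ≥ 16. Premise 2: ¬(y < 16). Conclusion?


Disjunctive syllogism: P ∨ Q, ¬P ⊢ Q
Disjunction: y < 16 ∨ y ≥ 16
We know it is not the case that y < 16.
By disjunctive syllogism, the other disjunct must be true.

y ≥ 16


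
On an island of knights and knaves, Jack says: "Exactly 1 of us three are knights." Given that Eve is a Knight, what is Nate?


Jack claims exactly 1 knights among Jack, Eve, Nate.
Given: Eve is a Knight.

Case 1: Jack is a Knight (tells truth)
  Then exactly 1 of the three are knights.
  Counting Jack, Eve: 2 knight(s) so far. Need -1 more → impossible.
Case 2: Jack is a Knave (lies)
  Then the count is NOT 1.
  If Nate = Knave, count = 1 = 1 → claim would be true, contradicts lie.
  If Nate = Knight, count = 2 ≠ 1 → lie confirmed ✓

Nate is a Knight.

Knight


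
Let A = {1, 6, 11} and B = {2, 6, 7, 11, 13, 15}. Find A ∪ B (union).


A = {1, 6, 11}
B = {2, 6, 7, 11, 13, 15}
Operation: union
All elements combined: 1, 2, 6, 7, 11, 13, 15

{1, 2, 6, 7, 11, 13, 15}


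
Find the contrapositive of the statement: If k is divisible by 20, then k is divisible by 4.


Original: If k is divisible by 20, then k is divisible by 4
Contrapositive: If ¬Q, then ¬P
Negate Q: not (k is divisible by 4)
Negate P: not (k is divisible by 20)

If not (k is divisible by 4), then not (k is divisible by 20).


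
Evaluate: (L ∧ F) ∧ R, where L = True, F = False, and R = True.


L = True, F = False, R = True
Step 1: L ∧ F = True AND False = False
Step 2: False ∧ R = False AND True = False
AND is true only when ALL operands are true.

False


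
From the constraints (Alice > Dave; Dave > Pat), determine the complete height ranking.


Constraints: Alice > Dave; Dave > Pat
Method: at each step, the next-highest is the one remaining person who never appears on the smaller side of a constraint between remaining people.
  Step 1: remaining {Alice, Dave, Pat}; on the smaller side: {Dave, Pat} → Alice is next (Alice > Dave).
  Step 2: remaining {Dave, Pat}; on the smaller side: {Pat} → Dave is next (Dave > Pat).
  Step 3: only Pat remains → lowest.
Final ranking (highest to lowest):

Alice > Dave > Pat


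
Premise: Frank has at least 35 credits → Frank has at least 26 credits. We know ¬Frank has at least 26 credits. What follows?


Modus tollens: P → Q, ¬Q ⊢ ¬P
P: Frank has at least 35 credits
Q: Frank has at least 26 credits
We have P → Q and Q is false.
By modus tollens, P must be false.

It is not the case that Frank has at least 35 credits


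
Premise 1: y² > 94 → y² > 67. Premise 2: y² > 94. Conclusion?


Modus ponens: P → Q, P ⊢ Q
P: y² > 94
Q: y² > 67
We have P → Q and P is true.
By modus ponens, Q must be true.

y² > 67


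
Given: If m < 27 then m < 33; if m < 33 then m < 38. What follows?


Hypothetical syllogism: P → Q, Q → R ⊢ P → R
Premise 1: m < 27 → m < 33
Premise 2: m < 33 → m < 38
Chain the implications: the middle term (m < 33) links the two.
Conclusion: If m < 27, then m < 38.

If m < 27, then m < 38.


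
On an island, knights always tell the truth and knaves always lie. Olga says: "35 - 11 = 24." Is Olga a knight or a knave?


Statement: "35 - 11 = 24."
Actual: 35 - 11 = 24
Claimed: 24
Statement is TRUE → Olga tells the truth → Knight

Knight


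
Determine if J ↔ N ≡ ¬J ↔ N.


Expression 1: J ↔ N
Expression 2: ¬J ↔ N
Truth table (J N | Expr1 Expr2):
  T T |   T     F   ← differ
  T F |   F     T   ← differ
  F T |   F     T   ← differ
  F F |   T     F   ← differ
Counterexample: J=T, N=T gives Expr1 = T but Expr2 = F, so the expressions are NOT logically equivalent.

No


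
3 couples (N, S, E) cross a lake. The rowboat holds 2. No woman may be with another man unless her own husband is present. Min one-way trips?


Label couples N, S, E (H = husband, W = wife).
Counting alone: 6 people, the rowboat carries 2 and someone must bring it back, so each round trip nets at most +1 on the far side until the last crossing → at least 9 trips. The jealousy constraint makes 9 impossible; the shortest valid schedule has 11:
1. WN+WS →  (far: WN,WS; near: HN,HS,HE,WE)
2. WN ←       (far: WS; near: HN,HS,HE,WN,WE)
3. WN+WE →  (far: WN,WS,WE; near: HN,HS,HE)
4. WN ←       (far: WS,WE; near: HN,HS,HE,WN)
5. HS+HE →  (far: HS,WS,HE,WE; near: HN,WN)
6. HS+WS ←  (far: HE,WE; near: HN,WN,HS,WS)
7. HN+HS →  (far: HN,HS,HE,WE; near: WN,WS)
8. WE ←       (far: HN,HS,HE; near: WN,WS,WE)
9. WN+WS →  (far: HN,WN,HS,WS,HE; near: WE)
10. HE ←      (far: HN,WN,HS,WS; near: HE,WE)
11. HE+WE → (far: all six; near: empty)
In every state each wife is either with her husband or with no other man.
Minimum trips = 11

11


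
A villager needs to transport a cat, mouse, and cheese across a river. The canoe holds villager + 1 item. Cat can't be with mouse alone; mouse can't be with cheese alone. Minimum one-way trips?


1. villager+mouse → 2. villager ← 3. villager+cat → 4. villager+mouse ← 5. villager+cheese → 6. villager ← 7. villager+mouse →
Minimum trips = 7

7


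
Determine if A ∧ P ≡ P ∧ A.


Expression 1: A ∧ P
Expression 2: P ∧ A
Truth table (A P | Expr1 Expr2):
  T T |   T     T
  T F |   F     F
  F T |   F     F
  F F |   F     F
All 4 rows agree, so the expressions are logically equivalent.

Yes


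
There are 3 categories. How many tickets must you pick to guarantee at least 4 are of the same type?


Pigeonhole: to guarantee k in one of n categories, need (k-1)×n + 1.
k = 4, n = 3
Minimum = (4-1) × 3 + 1 = 3 × 3 + 1

10


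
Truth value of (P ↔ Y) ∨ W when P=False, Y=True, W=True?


P = False, Y = True, W = True
Expression: (P ↔ Y) ∨ W
Step 1: P ↔ Y = (False iff True) (true when values match) = False
Step 2: (False) ∨ W = False OR True = True

True
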